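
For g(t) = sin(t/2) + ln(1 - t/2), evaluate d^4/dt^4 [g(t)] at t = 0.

Expand each term separately and add.
The coefficient of t^4 in the expansion is -1/64, so g^(4)(0) = 4! * (-1/64) = -3/8.

-3/8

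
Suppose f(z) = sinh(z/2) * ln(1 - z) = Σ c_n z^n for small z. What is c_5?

Expand each factor separately, then convolve coefficients.
So c_5 = f^(5)(0)/5! = -13/96.

-13/96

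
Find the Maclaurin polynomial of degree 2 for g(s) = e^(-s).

s^2/2 - s + 1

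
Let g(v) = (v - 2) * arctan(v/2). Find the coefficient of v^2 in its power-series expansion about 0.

1/2

Distribute the polynomial across the series and collect like powers.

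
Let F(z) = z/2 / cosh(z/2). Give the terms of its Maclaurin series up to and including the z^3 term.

Invert the denominator's series and multiply.
F(0) = 0
F′(0) = 1/2
F′′(0) = 0
F′′′(0) = -3/8

-z^3/16 + z/2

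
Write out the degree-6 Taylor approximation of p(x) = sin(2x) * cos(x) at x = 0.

61*x^5/60 - 7*x^3/3 + 2*x

Take the Cauchy product of the two expansions.
p(0) = 0
p′(0) = 2
p′′(0) = 0
p′′′(0) = -14
p^(4)(0) = 0
p^(5)(0) = 122
p^(6)(0) = 0
Dividing each by k! gives the coefficients c_0, ..., c_6.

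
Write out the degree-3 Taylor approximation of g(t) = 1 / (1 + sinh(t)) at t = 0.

Write 1/(1+u) = 1 - u + u^2 - u^3 + ... and substitute the series for u.
g(0) = 1
g′(0) = -1
g′′(0) = 2
g′′′(0) = -7
Dividing each by k! gives the coefficients c_0, ..., c_3.

-7*t^3/6 + t^2 - t + 1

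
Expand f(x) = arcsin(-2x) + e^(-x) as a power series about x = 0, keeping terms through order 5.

-289*x^5/120 + x^4/24 - 3*x^3/2 + x^2/2 - 3*x + 1

Add the two expansions coefficient-wise.
f(0) = 1
f′(0) = -3
f′′(0) = 1
f′′′(0) = -9
f^(4)(0) = 1
f^(5)(0) = -289
Dividing each by k! gives the coefficients c_0, ..., c_5.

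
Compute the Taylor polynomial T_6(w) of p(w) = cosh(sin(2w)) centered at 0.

Plug the Maclaurin series of the inner function into that of the outer and collect terms.
[w^0] = 1;  [w^1] = 0;  [w^2] = 2;  [w^3] = 0;  [w^4] = -2;  [w^5] = 0;  [w^6] = -4/15.

-4*w^6/15 - 2*w^4 + 2*w^2 + 1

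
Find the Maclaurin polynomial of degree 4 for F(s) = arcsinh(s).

Differentiate repeatedly and evaluate at the center.
F(0) = 0
F′(0) = 1
F′′(0) = 0
F′′′(0) = -1
F^(4)(0) = 0

-s^3/6 + s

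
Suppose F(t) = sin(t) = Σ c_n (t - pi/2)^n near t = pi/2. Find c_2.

F(pi/2) = 1
F′(pi/2) = 0
F′′(pi/2) = -1

-1/2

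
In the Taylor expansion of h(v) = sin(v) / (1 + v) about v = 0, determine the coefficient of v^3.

5/6

Write out both Maclaurin series and multiply, keeping only the needed powers.
h(0) = 0
h′(0) = 1
h′′(0) = -2
h′′′(0) = 5
So c_3 = h′′′(0)/3! = 5/6.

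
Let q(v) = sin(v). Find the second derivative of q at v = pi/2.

-1

The coefficient of (v - pi/2)^2 in the expansion is -1/2, so q′′(pi/2) = 2! * (-1/2) = -1.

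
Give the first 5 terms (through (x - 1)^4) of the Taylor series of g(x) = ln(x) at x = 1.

Differentiate repeatedly and evaluate at the center.
[(x - 1)^0] = 0;  [(x - 1)^1] = 1;  [(x - 1)^2] = -1/2;  [(x - 1)^3] = 1/3;  [(x - 1)^4] = -1/4.

-(x - 1)^4/4 + (x - 1)^3/3 - (x - 1)^2/2 + (x - 1)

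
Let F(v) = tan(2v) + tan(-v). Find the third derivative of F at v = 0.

Combine the two series term by term.
From the series, [v^3] F = 7/3; multiply by 3! = 6 to get 14.

14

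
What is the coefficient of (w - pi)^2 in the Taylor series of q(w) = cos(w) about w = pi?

Differentiate repeatedly and evaluate at the center.
q(pi) = -1
q′(pi) = 0
q′′(pi) = 1
So c_2 = q′′(pi)/2! = 1/2.

1/2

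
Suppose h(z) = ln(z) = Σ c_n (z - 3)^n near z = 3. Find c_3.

[(z - 3)^0] = ln(3);  [(z - 3)^1] = 1/3;  [(z - 3)^2] = -1/18;  [(z - 3)^3] = 1/81.

1/81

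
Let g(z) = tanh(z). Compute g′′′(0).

-2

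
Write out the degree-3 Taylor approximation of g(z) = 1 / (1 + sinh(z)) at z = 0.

-7*z^3/6 + z^2 - z + 1

Expand as Σ (-1)^k u^k with u equal to the inner function's series.
g(0) = 1
g′(0) = -1
g′′(0) = 2
g′′′(0) = -7
Dividing each by k! gives the coefficients c_0, ..., c_3.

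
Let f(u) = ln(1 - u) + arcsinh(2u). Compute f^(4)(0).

-6

Combine the two series term by term.
The coefficient of u^4 in the expansion is -1/4, so f^(4)(0) = 4! * (-1/4) = -6.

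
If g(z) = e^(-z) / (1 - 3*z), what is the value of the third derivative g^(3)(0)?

Multiply the numerator's expansion by the denominator's geometric series.
The coefficient of z^3 in the expansion is 58/3, so g′′′(0) = 3! * (58/3) = 116.

116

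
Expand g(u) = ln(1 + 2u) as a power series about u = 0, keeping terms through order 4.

-4*u^4 + 8*u^3/3 - 2*u^2 + 2*u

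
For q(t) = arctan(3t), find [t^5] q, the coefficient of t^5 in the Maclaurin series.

Differentiate repeatedly and evaluate at the center.
q(0) = 0
q′(0) = 3
q′′(0) = 0
q′′′(0) = -54
q^(4)(0) = 0
q^(5)(0) = 5832

243/5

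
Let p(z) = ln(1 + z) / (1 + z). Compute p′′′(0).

Take the Cauchy product of the two expansions.
The coefficient of z^3 in the expansion is 11/6, so p′′′(0) = 3! * (11/6) = 11.

11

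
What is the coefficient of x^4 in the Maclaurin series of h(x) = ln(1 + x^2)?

-1/2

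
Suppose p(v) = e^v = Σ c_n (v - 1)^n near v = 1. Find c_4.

e/24

[(v - 1)^0] = e;  [(v - 1)^1] = e;  [(v - 1)^2] = e/2;  [(v - 1)^3] = e/6;  [(v - 1)^4] = e/24.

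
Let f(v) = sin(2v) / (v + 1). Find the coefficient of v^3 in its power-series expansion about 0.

Expand 1/(denominator) as a geometric series and multiply by the numerator's series.

2/3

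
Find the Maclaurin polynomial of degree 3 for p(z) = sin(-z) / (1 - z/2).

Write out both Maclaurin series and multiply, keeping only the needed powers.
[z^0] = 0;  [z^1] = -1;  [z^2] = -1/2;  [z^3] = -1/12.

-z^3/12 - z^2/2 - z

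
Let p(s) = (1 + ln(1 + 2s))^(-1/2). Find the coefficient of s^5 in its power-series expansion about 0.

-2243/40

Substitute the inner expansion into the outer series and collect powers.
p(0) = 1
p′(0) = -1
p′′(0) = 5
p′′′(0) = -41
p^(4)(0) = 465
p^(5)(0) = -6729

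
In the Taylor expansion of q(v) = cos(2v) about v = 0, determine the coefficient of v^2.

-2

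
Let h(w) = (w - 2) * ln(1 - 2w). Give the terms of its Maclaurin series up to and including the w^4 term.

16*w^4/3 + 10*w^3/3 + 2*w^2 + 4*w

Distribute the polynomial across the series and collect like powers.
[w^0] = 0;  [w^1] = 4;  [w^2] = 2;  [w^3] = 10/3;  [w^4] = 16/3.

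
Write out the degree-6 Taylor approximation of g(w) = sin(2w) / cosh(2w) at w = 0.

Invert the denominator's series and multiply.
g(0) = 0
g′(0) = 2
g′′(0) = 0
g′′′(0) = -32
g^(4)(0) = 0
g^(5)(0) = 1152
g^(6)(0) = 0

48*w^5/5 - 16*w^3/3 + 2*w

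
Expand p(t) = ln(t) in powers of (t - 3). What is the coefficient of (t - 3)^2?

p(3) = ln(3)
p′(3) = 1/3
p′′(3) = -1/9
The Taylor polynomial is Σ p^(k)(3)/k! · (t - 3)^k.

-1/18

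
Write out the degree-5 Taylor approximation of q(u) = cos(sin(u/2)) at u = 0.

5*u^4/384 - u^2/8 + 1

Substitute the inner expansion into the outer series and collect powers.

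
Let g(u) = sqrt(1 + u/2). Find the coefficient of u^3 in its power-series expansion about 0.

1/128

[u^0] = 1;  [u^1] = 1/4;  [u^2] = -1/32;  [u^3] = 1/128.
So c_3 = g′′′(0)/3! = 1/128.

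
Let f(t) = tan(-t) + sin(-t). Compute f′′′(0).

-1

Expand each term separately and add.
From the series, [t^3] f = -1/6; multiply by 3! = 6 to get -1.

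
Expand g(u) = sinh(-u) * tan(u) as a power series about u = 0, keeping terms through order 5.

Write out both Maclaurin series and multiply, keeping only the needed powers.
[u^0] = 0;  [u^1] = 0;  [u^2] = -1;  [u^3] = 0;  [u^4] = -1/2;  [u^5] = 0.

-u^4/2 - u^2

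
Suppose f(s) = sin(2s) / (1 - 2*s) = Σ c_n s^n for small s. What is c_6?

808/15

Multiply the numerator's expansion by the denominator's geometric series.
[s^0] = 0;  [s^1] = 2;  [s^2] = 4;  [s^3] = 20/3;  [s^4] = 40/3;  [s^5] = 404/15;  [s^6] = 808/15.
So c_6 = f^(6)(0)/6! = 808/15.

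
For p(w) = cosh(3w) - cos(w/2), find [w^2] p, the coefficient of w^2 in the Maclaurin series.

37/8

Add the two expansions coefficient-wise.
So c_2 = p′′(0)/2! = 37/8.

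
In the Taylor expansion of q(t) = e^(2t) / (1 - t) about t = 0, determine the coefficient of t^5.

Expand each factor separately, then convolve coefficients.
q(0) = 1
q′(0) = 3
q′′(0) = 10
q′′′(0) = 38
q^(4)(0) = 168
q^(5)(0) = 872
Then c_k = q^(k)(0)/k! gives each Taylor coefficient.

109/15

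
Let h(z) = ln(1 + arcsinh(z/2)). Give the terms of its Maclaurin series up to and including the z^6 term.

-z^6/720 + 13*z^5/3840 - z^4/192 + z^3/48 - z^2/8 + z/2

Substitute the inner expansion into the outer series and collect powers.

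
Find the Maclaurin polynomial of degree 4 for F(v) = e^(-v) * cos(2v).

-7*v^4/24 + 11*v^3/6 - 3*v^2/2 - v + 1

Take the Cauchy product of the two expansions.
F(0) = 1
F′(0) = -1
F′′(0) = -3
F′′′(0) = 11
F^(4)(0) = -7
Then c_k = F^(k)(0)/k! gives each Taylor coefficient.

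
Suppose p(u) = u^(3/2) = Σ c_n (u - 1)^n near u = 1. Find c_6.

7/1024

[(u - 1)^0] = 1;  [(u - 1)^1] = 3/2;  [(u - 1)^2] = 3/8;  [(u - 1)^3] = -1/16;  [(u - 1)^4] = 3/128;  [(u - 1)^5] = -3/256;  [(u - 1)^6] = 7/1024.
So c_6 = p^(6)(1)/6! = 7/1024.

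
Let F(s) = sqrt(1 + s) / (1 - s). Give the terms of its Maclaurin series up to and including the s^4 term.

179*s^4/128 + 23*s^3/16 + 11*s^2/8 + 3*s/2 + 1

Take the Cauchy product of the two expansions.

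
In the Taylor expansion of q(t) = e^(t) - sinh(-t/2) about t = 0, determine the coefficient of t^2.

1/2

Combine the two series term by term.
[t^0] = 1;  [t^1] = 3/2;  [t^2] = 1/2.
So c_2 = q′′(0)/2! = 1/2.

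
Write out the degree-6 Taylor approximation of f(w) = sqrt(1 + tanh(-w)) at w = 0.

Compose series: expand the inner function first, then feed it into the outer expansion.
f(0) = 1
f′(0) = -1/2
f′′(0) = -1/4
f′′′(0) = 5/8
f^(4)(0) = 17/16
f^(5)(0) = -121/32
f^(6)(0) = -721/64

-721*w^6/46080 - 121*w^5/3840 + 17*w^4/384 + 5*w^3/48 - w^2/8 - w/2 + 1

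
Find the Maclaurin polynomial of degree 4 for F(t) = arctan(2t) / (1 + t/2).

Expand each factor separately, then convolve coefficients.
F(0) = 0
F′(0) = 2
F′′(0) = -2
F′′′(0) = -13
F^(4)(0) = 26

13*t^4/12 - 13*t^3/6 - t^2 + 2*t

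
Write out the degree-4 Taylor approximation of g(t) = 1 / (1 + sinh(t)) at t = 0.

4*t^4/3 - 7*t^3/6 + t^2 - t + 1

Use the geometric series for the reciprocal, then substitute.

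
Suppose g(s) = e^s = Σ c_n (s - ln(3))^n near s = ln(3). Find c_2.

c_2 = g′′(ln(3))/2! = 3/2.

3/2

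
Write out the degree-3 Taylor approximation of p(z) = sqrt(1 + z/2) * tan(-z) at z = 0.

-29*z^3/96 - z^2/4 - z

Take the Cauchy product of the two expansions.
[z^0] = 0;  [z^1] = -1;  [z^2] = -1/4;  [z^3] = -29/96.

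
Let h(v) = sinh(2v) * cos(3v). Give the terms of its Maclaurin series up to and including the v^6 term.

Take the Cauchy product of the two expansions.

61*v^5/60 - 23*v^3/3 + 2*v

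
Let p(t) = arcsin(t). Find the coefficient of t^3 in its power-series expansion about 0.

1/6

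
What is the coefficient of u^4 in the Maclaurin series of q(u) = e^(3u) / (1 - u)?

131/8

Expand each factor separately, then convolve coefficients.
[u^0] = 1;  [u^1] = 4;  [u^2] = 17/2;  [u^3] = 13;  [u^4] = 131/8.
So c_4 = q^(4)(0)/4! = 131/8.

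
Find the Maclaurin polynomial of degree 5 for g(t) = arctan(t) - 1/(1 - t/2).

Combine the two series term by term.

27*t^5/160 - t^4/16 - 11*t^3/24 - t^2/4 + t/2 - 1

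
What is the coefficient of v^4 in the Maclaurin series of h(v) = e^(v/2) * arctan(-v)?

Write out both Maclaurin series and multiply, keeping only the needed powers.
[v^0] = 0;  [v^1] = -1;  [v^2] = -1/2;  [v^3] = 5/24;  [v^4] = 7/48.
So c_4 = h^(4)(0)/4! = 7/48.

7/48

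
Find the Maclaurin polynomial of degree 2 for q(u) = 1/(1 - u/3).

u^2/9 + u/3 + 1

[u^0] = 1;  [u^1] = 1/3;  [u^2] = 1/9.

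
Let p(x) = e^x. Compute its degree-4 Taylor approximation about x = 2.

p(2) = e^(2)
p′(2) = e^(2)
p′′(2) = e^(2)
p′′′(2) = e^(2)
p^(4)(2) = e^(2)
Then c_k = p^(k)(2)/k! gives each Taylor coefficient.

(x - 2)^4*e^(2)/24 + (x - 2)^3*e^(2)/6 + (x - 2)^2*e^(2)/2 + (x - 2)*e^(2) + e^(2)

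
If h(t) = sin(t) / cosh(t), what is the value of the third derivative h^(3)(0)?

-4

Invert the denominator's series and multiply.
The coefficient of t^3 in the expansion is -2/3, so h′′′(0) = 3! * (-2/3) = -4.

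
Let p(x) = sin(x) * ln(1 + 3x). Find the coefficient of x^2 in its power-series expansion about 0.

3

Multiply the two series term by term and collect like powers.
[x^0] = 0;  [x^1] = 0;  [x^2] = 3.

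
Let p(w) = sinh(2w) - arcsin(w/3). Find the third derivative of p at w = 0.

215/27

Combine the two series term by term.
From the series, [w^3] p = 215/162; multiply by 3! = 6 to get 215/27.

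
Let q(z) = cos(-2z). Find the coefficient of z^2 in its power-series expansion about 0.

-2

Differentiate repeatedly and evaluate at the center.
q(0) = 1
q′(0) = 0
q′′(0) = -4
So c_2 = q′′(0)/2! = -2.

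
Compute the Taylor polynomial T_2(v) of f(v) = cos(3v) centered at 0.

Compute the successive derivatives at the expansion point and divide by k!.
[v^0] = 1;  [v^1] = 0;  [v^2] = -9/2.

1 - 9*v^2/2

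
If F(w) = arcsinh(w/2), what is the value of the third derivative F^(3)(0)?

-1/8

Apply the Taylor formula c_k = f^(k)(a)/k!.
The coefficient of w^3 in the expansion is -1/48, so F′′′(0) = 3! * (-1/48) = -1/8.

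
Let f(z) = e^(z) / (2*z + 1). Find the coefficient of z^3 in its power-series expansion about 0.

Multiply the numerator's expansion by the denominator's geometric series.
f(0) = 1
f′(0) = -1
f′′(0) = 5
f′′′(0) = -29

-29/6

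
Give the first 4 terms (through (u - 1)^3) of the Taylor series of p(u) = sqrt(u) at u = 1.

p(1) = 1
p′(1) = 1/2
p′′(1) = -1/4
p′′′(1) = 3/8
Then c_k = p^(k)(1)/k! gives each Taylor coefficient.

(u - 1)^3/16 - (u - 1)^2/8 + (u - 1)/2 + 1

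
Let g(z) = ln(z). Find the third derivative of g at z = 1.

The coefficient of (z - 1)^3 in the expansion is 1/3, so g′′′(1) = 3! * (1/3) = 2.

2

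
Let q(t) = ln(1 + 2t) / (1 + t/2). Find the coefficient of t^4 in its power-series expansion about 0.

-73/12

Expand each factor separately, then convolve coefficients.
q(0) = 0
q′(0) = 2
q′′(0) = -6
q′′′(0) = 25
q^(4)(0) = -146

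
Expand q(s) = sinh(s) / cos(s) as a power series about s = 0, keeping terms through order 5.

3*s^5/10 + 2*s^3/3 + s

Invert the denominator's series and multiply.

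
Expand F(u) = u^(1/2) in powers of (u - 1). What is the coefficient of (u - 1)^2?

-1/8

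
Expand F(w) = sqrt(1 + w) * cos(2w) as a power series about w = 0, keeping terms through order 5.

181*w^5/768 + 337*w^4/384 - 15*w^3/16 - 17*w^2/8 + w/2 + 1

Write out both Maclaurin series and multiply, keeping only the needed powers.
F(0) = 1
F′(0) = 1/2
F′′(0) = -17/4
F′′′(0) = -45/8
F^(4)(0) = 337/16
F^(5)(0) = 905/32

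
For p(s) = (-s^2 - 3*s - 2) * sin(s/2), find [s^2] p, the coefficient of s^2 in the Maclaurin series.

Shift and add copies of the series according to the polynomial's terms.
[s^0] = 0;  [s^1] = -1;  [s^2] = -3/2.
So c_2 = p′′(0)/2! = -3/2.

-3/2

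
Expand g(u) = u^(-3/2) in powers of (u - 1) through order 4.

[(u - 1)^0] = 1;  [(u - 1)^1] = -3/2;  [(u - 1)^2] = 15/8;  [(u - 1)^3] = -35/16;  [(u - 1)^4] = 315/128.

315*(u - 1)^4/128 - 35*(u - 1)^3/16 + 15*(u - 1)^2/8 - 3*(u - 1)/2 + 1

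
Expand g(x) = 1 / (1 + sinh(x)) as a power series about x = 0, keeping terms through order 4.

4*x^4/3 - 7*x^3/6 + x^2 - x + 1

Use the geometric series for the reciprocal, then substitute.
g(0) = 1
g′(0) = -1
g′′(0) = 2
g′′′(0) = -7
g^(4)(0) = 32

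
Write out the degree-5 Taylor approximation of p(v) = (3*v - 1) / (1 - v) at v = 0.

Distribute the polynomial across the series and collect like powers.
p(0) = -1
p′(0) = 2
p′′(0) = 4
p′′′(0) = 12
p^(4)(0) = 48
p^(5)(0) = 240
Dividing each by k! gives the coefficients c_0, ..., c_5.

2*v^5 + 2*v^4 + 2*v^3 + 2*v^2 + 2*v - 1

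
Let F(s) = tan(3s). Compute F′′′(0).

Use the known series and substitute for the argument.
The coefficient of s^3 in the expansion is 9, so F′′′(0) = 3! * (9) = 54.

54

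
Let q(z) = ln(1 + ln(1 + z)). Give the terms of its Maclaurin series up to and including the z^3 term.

7*z^3/6 - z^2 + z

Let u equal the inner series; expand the outer function in u and truncate.
[z^0] = 0;  [z^1] = 1;  [z^2] = -1;  [z^3] = 7/6.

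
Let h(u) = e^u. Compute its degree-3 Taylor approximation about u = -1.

(u + 1)^3*e^(-1)/6 + (u + 1)^2*e^(-1)/2 + (u + 1)*e^(-1) + e^(-1)

h(-1) = e^(-1)
h′(-1) = e^(-1)
h′′(-1) = e^(-1)
h′′′(-1) = e^(-1)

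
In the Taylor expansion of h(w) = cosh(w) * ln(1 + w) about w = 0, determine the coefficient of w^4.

Expand each factor separately, then convolve coefficients.
[w^0] = 0;  [w^1] = 1;  [w^2] = -1/2;  [w^3] = 5/6;  [w^4] = -1/2.
So c_4 = h^(4)(0)/4! = -1/2.

-1/2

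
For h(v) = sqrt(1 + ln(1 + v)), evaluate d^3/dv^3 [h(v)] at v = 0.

Let u equal the inner series; expand the outer function in u and truncate.
The coefficient of v^3 in the expansion is 17/48, so h′′′(0) = 3! * (17/48) = 17/8.

17/8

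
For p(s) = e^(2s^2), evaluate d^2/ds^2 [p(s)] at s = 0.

4

Differentiate repeatedly and evaluate at the center.
The coefficient of s^2 in the expansion is 2, so p′′(0) = 2! * (2) = 4.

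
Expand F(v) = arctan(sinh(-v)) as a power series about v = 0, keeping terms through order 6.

-v^5/24 + v^3/6 - v

Let u equal the inner series; expand the outer function in u and truncate.
F(0) = 0
F′(0) = -1
F′′(0) = 0
F′′′(0) = 1
F^(4)(0) = 0
F^(5)(0) = -5
F^(6)(0) = 0
Dividing each by k! gives the coefficients c_0, ..., c_6.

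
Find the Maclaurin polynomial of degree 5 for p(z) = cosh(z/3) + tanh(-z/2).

Add the two expansions coefficient-wise.

-z^5/240 + z^4/1944 + z^3/24 + z^2/18 - z/2 + 1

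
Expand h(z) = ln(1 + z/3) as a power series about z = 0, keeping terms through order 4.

-z^4/324 + z^3/81 - z^2/18 + z/3

h(0) = 0
h′(0) = 1/3
h′′(0) = -1/9
h′′′(0) = 2/27
h^(4)(0) = -2/27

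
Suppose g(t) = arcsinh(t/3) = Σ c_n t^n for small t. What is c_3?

g(0) = 0
g′(0) = 1/3
g′′(0) = 0
g′′′(0) = -1/27
So c_3 = g′′′(0)/3! = -1/162.

-1/162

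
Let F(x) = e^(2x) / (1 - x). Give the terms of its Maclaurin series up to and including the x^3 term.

Multiply the numerator's expansion by the denominator's geometric series.
F(0) = 1
F′(0) = 3
F′′(0) = 10
F′′′(0) = 38
Dividing each by k! gives the coefficients c_0, ..., c_3.

19*x^3/3 + 5*x^2 + 3*x + 1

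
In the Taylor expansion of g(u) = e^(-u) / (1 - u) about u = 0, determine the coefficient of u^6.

Use 1/(1 - r) = Σ r^k on the denominator, then take the Cauchy product.
g(0) = 1
g′(0) = 0
g′′(0) = 1
g′′′(0) = 2
g^(4)(0) = 9
g^(5)(0) = 44
g^(6)(0) = 265
Then c_k = g^(k)(0)/k! gives each Taylor coefficient.

53/144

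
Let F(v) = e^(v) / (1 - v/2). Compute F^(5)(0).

Expand each factor separately, then convolve coefficients.
From the series, [v^5] F = 109/480; multiply by 5! = 120 to get 109/4.

109/4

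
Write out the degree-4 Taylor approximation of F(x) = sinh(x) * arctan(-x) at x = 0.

x^4/6 - x^2

Expand each factor separately, then convolve coefficients.
[x^0] = 0;  [x^1] = 0;  [x^2] = -1;  [x^3] = 0;  [x^4] = 1/6.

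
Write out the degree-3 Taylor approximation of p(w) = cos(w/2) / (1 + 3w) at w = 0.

Take the Cauchy product of the two expansions.

-213*w^3/8 + 71*w^2/8 - 3*w + 1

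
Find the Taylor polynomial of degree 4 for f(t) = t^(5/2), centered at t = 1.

Apply the Taylor formula c_k = f^(k)(a)/k!.
f(1) = 1
f′(1) = 5/2
f′′(1) = 15/4
f′′′(1) = 15/8
f^(4)(1) = -15/16

-5*(t - 1)^4/128 + 5*(t - 1)^3/16 + 15*(t - 1)^2/8 + 5*(t - 1)/2 + 1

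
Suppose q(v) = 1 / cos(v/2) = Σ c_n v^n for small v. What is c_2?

1/8

Write the quotient as an unknown series and match coefficients against numerator = denominator · series.
q(0) = 1
q′(0) = 0
q′′(0) = 1/4
The Taylor polynomial is Σ q^(k)(0)/k! · v^k.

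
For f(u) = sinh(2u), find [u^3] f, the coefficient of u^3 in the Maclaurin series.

Compute the successive derivatives at the expansion point and divide by k!.
[u^0] = 0;  [u^1] = 2;  [u^2] = 0;  [u^3] = 4/3.

4/3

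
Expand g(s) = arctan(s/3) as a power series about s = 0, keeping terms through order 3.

-s^3/81 + s/3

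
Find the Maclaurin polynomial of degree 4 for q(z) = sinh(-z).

-z^3/6 - z

q(0) = 0
q′(0) = -1
q′′(0) = 0
q′′′(0) = -1
q^(4)(0) = 0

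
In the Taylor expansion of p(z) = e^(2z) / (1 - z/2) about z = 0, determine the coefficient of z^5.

Take the Cauchy product of the two expansions.
p(0) = 1
p′(0) = 5/2
p′′(0) = 13/2
p′′′(0) = 71/4
p^(4)(0) = 103/2
p^(5)(0) = 643/4

643/480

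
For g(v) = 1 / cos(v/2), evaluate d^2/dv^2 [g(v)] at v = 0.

1/4

Write the quotient as an unknown series and match coefficients against numerator = denominator · series.
The coefficient of v^2 in the expansion is 1/8, so g′′(0) = 2! * (1/8) = 1/4.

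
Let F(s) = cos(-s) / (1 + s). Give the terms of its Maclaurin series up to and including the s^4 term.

13*s^4/24 - s^3/2 + s^2/2 - s + 1

Write out both Maclaurin series and multiply, keeping only the needed powers.
F(0) = 1
F′(0) = -1
F′′(0) = 1
F′′′(0) = -3
F^(4)(0) = 13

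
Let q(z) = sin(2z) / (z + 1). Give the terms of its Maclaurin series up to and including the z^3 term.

Expand 1/(denominator) as a geometric series and multiply by the numerator's series.
q(0) = 0
q′(0) = 2
q′′(0) = -4
q′′′(0) = 4

2*z^3/3 - 2*z^2 + 2*z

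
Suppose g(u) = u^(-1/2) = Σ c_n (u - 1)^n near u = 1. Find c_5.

-63/256

Compute the successive derivatives at the expansion point and divide by k!.
So c_5 = g^(5)(1)/5! = -63/256.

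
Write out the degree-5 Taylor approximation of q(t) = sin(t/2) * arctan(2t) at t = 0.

-11*t^4/8 + t^2

Write out both Maclaurin series and multiply, keeping only the needed powers.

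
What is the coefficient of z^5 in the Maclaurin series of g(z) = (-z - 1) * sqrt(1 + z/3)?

Multiply each power in the prefactor through the base expansion.
g(0) = -1
g′(0) = -7/6
g′′(0) = -11/36
g′′′(0) = 5/72
g^(4)(0) = -19/432
g^(5)(0) = 115/2592

23/62208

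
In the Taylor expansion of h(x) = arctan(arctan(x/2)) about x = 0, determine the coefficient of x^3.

Plug the Maclaurin series of the inner function into that of the outer and collect terms.
h(0) = 0
h′(0) = 1/2
h′′(0) = 0
h′′′(0) = -1/2
So c_3 = h′′′(0)/3! = -1/12.

-1/12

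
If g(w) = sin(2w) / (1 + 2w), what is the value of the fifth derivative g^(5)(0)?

3232

Expand each factor separately, then convolve coefficients.
The coefficient of w^5 in the expansion is 404/15, so g^(5)(0) = 5! * (404/15) = 3232.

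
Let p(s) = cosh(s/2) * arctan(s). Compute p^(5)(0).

309/16

Write out both Maclaurin series and multiply, keeping only the needed powers.
The coefficient of s^5 in the expansion is 103/640, so p^(5)(0) = 5! * (103/640) = 309/16.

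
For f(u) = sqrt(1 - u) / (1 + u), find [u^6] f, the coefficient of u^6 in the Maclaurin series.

1439/1024

Take the Cauchy product of the two expansions.
So c_6 = f^(6)(0)/6! = 1439/1024.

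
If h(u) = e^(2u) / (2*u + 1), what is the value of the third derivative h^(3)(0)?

-16

Expand 1/(denominator) as a geometric series and multiply by the numerator's series.
The coefficient of u^3 in the expansion is -8/3, so h′′′(0) = 3! * (-8/3) = -16.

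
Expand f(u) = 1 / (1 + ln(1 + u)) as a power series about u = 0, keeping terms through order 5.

Write 1/(1+u) = 1 - u + u^2 - u^3 + ... and substitute the series for u.
[u^0] = 1;  [u^1] = -1;  [u^2] = 3/2;  [u^3] = -7/3;  [u^4] = 11/3;  [u^5] = -347/60.

-347*u^5/60 + 11*u^4/3 - 7*u^3/3 + 3*u^2/2 - u + 1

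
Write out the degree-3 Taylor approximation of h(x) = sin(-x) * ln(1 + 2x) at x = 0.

Expand each factor separately, then convolve coefficients.

2*x^3 - 2*x^2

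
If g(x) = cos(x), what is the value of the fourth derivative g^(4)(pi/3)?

Compute the successive derivatives at the expansion point and divide by k!.
From the series, [(x - pi/3)^4] g = 1/48; multiply by 4! = 24 to get 1/2.

1/2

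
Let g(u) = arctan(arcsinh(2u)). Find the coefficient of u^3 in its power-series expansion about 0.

Plug the Maclaurin series of the inner function into that of the outer and collect terms.

-4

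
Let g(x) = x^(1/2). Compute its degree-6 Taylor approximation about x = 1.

-21*(x - 1)^6/1024 + 7*(x - 1)^5/256 - 5*(x - 1)^4/128 + (x - 1)^3/16 - (x - 1)^2/8 + (x - 1)/2 + 1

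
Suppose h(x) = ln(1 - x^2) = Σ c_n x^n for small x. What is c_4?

-1/2

h(0) = 0
h′(0) = 0
h′′(0) = -2
h′′′(0) = 0
h^(4)(0) = -12
So c_4 = h^(4)(0)/4! = -1/2.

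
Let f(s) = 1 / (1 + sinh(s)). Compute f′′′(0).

Use the geometric series for the reciprocal, then substitute.
From the series, [s^3] f = -7/6; multiply by 3! = 6 to get -7.

-7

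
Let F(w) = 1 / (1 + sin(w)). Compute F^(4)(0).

16

Use the geometric series for the reciprocal, then substitute.
The coefficient of w^4 in the expansion is 2/3, so F^(4)(0) = 4! * (2/3) = 16.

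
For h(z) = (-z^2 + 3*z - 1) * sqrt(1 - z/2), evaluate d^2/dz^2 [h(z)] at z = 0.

Multiply each power in the prefactor through the base expansion.
The coefficient of z^2 in the expansion is -55/32, so h′′(0) = 2! * (-55/32) = -55/16.

-55/16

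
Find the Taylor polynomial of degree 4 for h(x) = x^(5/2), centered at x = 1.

-5*(x - 1)^4/128 + 5*(x - 1)^3/16 + 15*(x - 1)^2/8 + 5*(x - 1)/2 + 1

h(1) = 1
h′(1) = 5/2
h′′(1) = 15/4
h′′′(1) = 15/8
h^(4)(1) = -15/16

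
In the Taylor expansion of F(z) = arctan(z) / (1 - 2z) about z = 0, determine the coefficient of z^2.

2

Expand each factor separately, then convolve coefficients.
F(0) = 0
F′(0) = 1
F′′(0) = 4
So c_2 = F′′(0)/2! = 2.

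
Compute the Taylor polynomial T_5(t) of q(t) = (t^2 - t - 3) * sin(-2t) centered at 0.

Multiply each power in the prefactor through the base expansion.
q(0) = 0
q′(0) = 6
q′′(0) = 4
q′′′(0) = -36
q^(4)(0) = -32
q^(5)(0) = 256
The Taylor polynomial is Σ q^(k)(0)/k! · t^k.

32*t^5/15 - 4*t^4/3 - 6*t^3 + 2*t^2 + 6*t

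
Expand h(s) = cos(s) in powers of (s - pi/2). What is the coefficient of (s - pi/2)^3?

1/6

Differentiate repeatedly and evaluate at the center.
h(pi/2) = 0
h′(pi/2) = -1
h′′(pi/2) = 0
h′′′(pi/2) = 1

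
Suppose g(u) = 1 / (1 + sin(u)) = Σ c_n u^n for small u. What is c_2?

1

Expand as Σ (-1)^k u^k with u equal to the inner function's series.
g(0) = 1
g′(0) = -1
g′′(0) = 2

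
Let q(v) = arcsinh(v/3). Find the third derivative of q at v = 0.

-1/27

Compute the successive derivatives at the expansion point and divide by k!.
The coefficient of v^3 in the expansion is -1/162, so q′′′(0) = 3! * (-1/162) = -1/27.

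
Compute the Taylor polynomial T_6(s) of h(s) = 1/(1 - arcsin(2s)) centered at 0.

Plug the Maclaurin series of the inner function into that of the outer and collect terms.
h(0) = 1
h′(0) = 2
h′′(0) = 8
h′′′(0) = 56
h^(4)(0) = 512
h^(5)(0) = 6048
h^(6)(0) = 84992

5312*s^6/45 + 252*s^5/5 + 64*s^4/3 + 28*s^3/3 + 4*s^2 + 2*s + 1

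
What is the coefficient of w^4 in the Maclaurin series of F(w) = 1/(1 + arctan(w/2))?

Substitute the inner expansion into the outer series and collect powers.
F(0) = 1
F′(0) = -1/2
F′′(0) = 1/2
F′′′(0) = -1/2
F^(4)(0) = 1/2
So c_4 = F^(4)(0)/4! = 1/48.

1/48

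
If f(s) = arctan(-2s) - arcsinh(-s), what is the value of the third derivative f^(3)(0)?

Add the two expansions coefficient-wise.
The coefficient of s^3 in the expansion is 5/2, so f′′′(0) = 3! * (5/2) = 15.

15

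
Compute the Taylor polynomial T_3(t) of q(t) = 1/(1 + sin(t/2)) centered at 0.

Substitute the inner expansion into the outer series and collect powers.
q(0) = 1
q′(0) = -1/2
q′′(0) = 1/2
q′′′(0) = -5/8

-5*t^3/48 + t^2/4 - t/2 + 1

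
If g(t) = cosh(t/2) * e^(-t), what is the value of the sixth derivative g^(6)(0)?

365/64

Take the Cauchy product of the two expansions.
From the series, [t^6] g = 73/9216; multiply by 6! = 720 to get 365/64.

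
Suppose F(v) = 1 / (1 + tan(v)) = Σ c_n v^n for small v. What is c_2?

1

Expand as Σ (-1)^k u^k with u equal to the inner function's series.
F(0) = 1
F′(0) = -1
F′′(0) = 2
So c_2 = F′′(0)/2! = 1.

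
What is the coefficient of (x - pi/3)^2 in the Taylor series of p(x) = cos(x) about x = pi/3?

-1/4

p(pi/3) = 1/2
p′(pi/3) = -sqrt(3)/2
p′′(pi/3) = -1/2
Then c_k = p^(k)(pi/3)/k! gives each Taylor coefficient.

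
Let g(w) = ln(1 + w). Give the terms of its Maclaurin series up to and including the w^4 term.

Differentiate repeatedly and evaluate at the center.
g(0) = 0
g′(0) = 1
g′′(0) = -1
g′′′(0) = 2
g^(4)(0) = -6
Then c_k = g^(k)(0)/k! gives each Taylor coefficient.

-w^4/4 + w^3/3 - w^2/2 + w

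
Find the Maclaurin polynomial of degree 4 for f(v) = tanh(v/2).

Apply the Taylor formula c_k = f^(k)(a)/k!.

-v^3/24 + v/2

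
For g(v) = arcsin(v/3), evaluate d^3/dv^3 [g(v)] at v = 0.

The coefficient of v^3 in the expansion is 1/162, so g′′′(0) = 3! * (1/162) = 1/27.

1/27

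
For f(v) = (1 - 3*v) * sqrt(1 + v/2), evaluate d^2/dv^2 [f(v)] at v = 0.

Multiply each power in the prefactor through the base expansion.
From the series, [v^2] f = -25/32; multiply by 2! = 2 to get -25/16.

-25/16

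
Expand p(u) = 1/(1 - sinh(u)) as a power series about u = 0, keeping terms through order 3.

7*u^3/6 + u^2 + u + 1

Compose series: expand the inner function first, then feed it into the outer expansion.
[u^0] = 1;  [u^1] = 1;  [u^2] = 1;  [u^3] = 7/6.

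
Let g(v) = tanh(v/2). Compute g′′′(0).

Differentiate repeatedly and evaluate at the center.
The coefficient of v^3 in the expansion is -1/24, so g′′′(0) = 3! * (-1/24) = -1/4.

-1/4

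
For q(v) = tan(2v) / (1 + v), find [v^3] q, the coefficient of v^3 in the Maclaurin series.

Write out both Maclaurin series and multiply, keeping only the needed powers.
[v^0] = 0;  [v^1] = 2;  [v^2] = -2;  [v^3] = 14/3.

14/3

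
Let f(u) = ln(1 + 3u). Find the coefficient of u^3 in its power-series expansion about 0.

Differentiate repeatedly and evaluate at the center.
f(0) = 0
f′(0) = 3
f′′(0) = -9
f′′′(0) = 54
So c_3 = f′′′(0)/3! = 9.

9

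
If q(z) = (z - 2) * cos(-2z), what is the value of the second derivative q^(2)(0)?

8

Distribute the polynomial across the series and collect like powers.
The coefficient of z^2 in the expansion is 4, so q′′(0) = 2! * (4) = 8.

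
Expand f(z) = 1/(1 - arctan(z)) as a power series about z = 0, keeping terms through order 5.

Plug the Maclaurin series of the inner function into that of the outer and collect terms.

z^5/5 + z^4/3 + 2*z^3/3 + z^2 + z + 1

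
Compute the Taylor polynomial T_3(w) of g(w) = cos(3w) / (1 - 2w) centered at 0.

-w^3 - w^2/2 + 2*w + 1

Multiply the two series term by term and collect like powers.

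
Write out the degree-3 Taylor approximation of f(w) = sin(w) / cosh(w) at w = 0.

Invert the denominator's series and multiply.
f(0) = 0
f′(0) = 1
f′′(0) = 0
f′′′(0) = -4
The Taylor polynomial is Σ f^(k)(0)/k! · w^k.

-2*w^3/3 + w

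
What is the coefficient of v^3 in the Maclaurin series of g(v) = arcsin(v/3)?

1/162

g(0) = 0
g′(0) = 1/3
g′′(0) = 0
g′′′(0) = 1/27
So c_3 = g′′′(0)/3! = 1/162.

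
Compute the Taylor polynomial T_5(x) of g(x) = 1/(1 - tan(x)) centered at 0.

32*x^5/15 + 5*x^4/3 + 4*x^3/3 + x^2 + x + 1

Let u equal the inner series; expand the outer function in u and truncate.
[x^0] = 1;  [x^1] = 1;  [x^2] = 1;  [x^3] = 4/3;  [x^4] = 5/3;  [x^5] = 32/15.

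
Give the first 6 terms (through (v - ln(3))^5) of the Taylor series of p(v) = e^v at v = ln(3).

p(ln(3)) = 3
p′(ln(3)) = 3
p′′(ln(3)) = 3
p′′′(ln(3)) = 3
p^(4)(ln(3)) = 3
p^(5)(ln(3)) = 3
Then c_k = p^(k)(ln(3))/k! gives each Taylor coefficient.

(v - ln(3))^5/40 + (v - ln(3))^4/8 + (v - ln(3))^3/2 + 3*(v - ln(3))^2/2 + 3*(v - ln(3)) + 3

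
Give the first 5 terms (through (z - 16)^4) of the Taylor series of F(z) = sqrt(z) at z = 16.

Compute the successive derivatives at the expansion point and divide by k!.
F(16) = 4
F′(16) = 1/8
F′′(16) = -1/256
F′′′(16) = 3/8192
F^(4)(16) = -15/262144

-5*(z - 16)^4/2097152 + (z - 16)^3/16384 - (z - 16)^2/512 + (z - 16)/8 + 4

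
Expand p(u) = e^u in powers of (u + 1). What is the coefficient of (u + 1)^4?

p(-1) = e^(-1)
p′(-1) = e^(-1)
p′′(-1) = e^(-1)
p′′′(-1) = e^(-1)
p^(4)(-1) = e^(-1)
Dividing each by k! gives the coefficients c_0, ..., c_4.

e^(-1)/24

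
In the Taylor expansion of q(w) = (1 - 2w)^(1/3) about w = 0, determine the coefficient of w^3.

q(0) = 1
q′(0) = -2/3
q′′(0) = -8/9
q′′′(0) = -80/27
So c_3 = q′′′(0)/3! = -40/81.

-40/81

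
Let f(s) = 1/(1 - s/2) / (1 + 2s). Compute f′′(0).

Take the Cauchy product of the two expansions.
From the series, [s^2] f = 13/4; multiply by 2! = 2 to get 13/2.

13/2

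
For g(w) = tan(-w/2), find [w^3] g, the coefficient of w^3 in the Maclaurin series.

-1/24

g(0) = 0
g′(0) = -1/2
g′′(0) = 0
g′′′(0) = -1/4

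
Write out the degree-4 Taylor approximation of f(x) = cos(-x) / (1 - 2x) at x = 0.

Multiply the two series term by term and collect like powers.
f(0) = 1
f′(0) = 2
f′′(0) = 7
f′′′(0) = 42
f^(4)(0) = 337

337*x^4/24 + 7*x^3 + 7*x^2/2 + 2*x + 1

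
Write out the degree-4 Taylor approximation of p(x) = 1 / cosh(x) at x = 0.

Divide the numerator series by the denominator series (power-series long division).
p(0) = 1
p′(0) = 0
p′′(0) = -1
p′′′(0) = 0
p^(4)(0) = 5

5*x^4/24 - x^2/2 + 1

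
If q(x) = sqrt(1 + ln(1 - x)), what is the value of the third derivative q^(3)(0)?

Substitute the inner expansion into the outer series and collect powers.
The coefficient of x^3 in the expansion is -17/48, so q′′′(0) = 3! * (-17/48) = -17/8.

-17/8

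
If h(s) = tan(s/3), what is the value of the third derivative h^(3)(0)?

2/27

The coefficient of s^3 in the expansion is 1/81, so h′′′(0) = 3! * (1/81) = 2/27.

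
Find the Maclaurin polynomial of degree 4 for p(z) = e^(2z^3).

2*z^3 + 1

Apply the Taylor formula c_k = f^(k)(a)/k!.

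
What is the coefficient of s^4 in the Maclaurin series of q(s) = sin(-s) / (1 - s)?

-5/6

Take the Cauchy product of the two expansions.
So c_4 = q^(4)(0)/4! = -5/6.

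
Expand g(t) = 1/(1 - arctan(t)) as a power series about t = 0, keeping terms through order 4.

Substitute the inner expansion into the outer series and collect powers.
[t^0] = 1;  [t^1] = 1;  [t^2] = 1;  [t^3] = 2/3;  [t^4] = 1/3.

t^4/3 + 2*t^3/3 + t^2 + t + 1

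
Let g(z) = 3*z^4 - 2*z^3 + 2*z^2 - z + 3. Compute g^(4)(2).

The coefficient of (z - 2)^4 in the expansion is 3, so g^(4)(2) = 4! * (3) = 72.

72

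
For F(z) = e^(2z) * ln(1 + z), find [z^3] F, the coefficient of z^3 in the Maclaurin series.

Take the Cauchy product of the two expansions.
F(0) = 0
F′(0) = 1
F′′(0) = 3
F′′′(0) = 8

4/3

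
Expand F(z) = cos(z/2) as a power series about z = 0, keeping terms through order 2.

Differentiate repeatedly and evaluate at the center.
[z^0] = 1;  [z^1] = 0;  [z^2] = -1/8.

1 - z^2/8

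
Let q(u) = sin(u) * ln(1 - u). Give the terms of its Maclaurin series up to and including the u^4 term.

-u^4/6 - u^3/2 - u^2

Take the Cauchy product of the two expansions.
q(0) = 0
q′(0) = 0
q′′(0) = -2
q′′′(0) = -3
q^(4)(0) = -4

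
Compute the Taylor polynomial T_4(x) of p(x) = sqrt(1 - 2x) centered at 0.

Apply the Taylor formula c_k = f^(k)(a)/k!.

-5*x^4/8 - x^3/2 - x^2/2 - x + 1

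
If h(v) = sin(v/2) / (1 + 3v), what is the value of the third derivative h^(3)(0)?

215/8

Take the Cauchy product of the two expansions.
The coefficient of v^3 in the expansion is 215/48, so h′′′(0) = 3! * (215/48) = 215/8.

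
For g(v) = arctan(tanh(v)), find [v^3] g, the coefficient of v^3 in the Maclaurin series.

-2/3

Let u equal the inner series; expand the outer function in u and truncate.
g(0) = 0
g′(0) = 1
g′′(0) = 0
g′′′(0) = -4
So c_3 = g′′′(0)/3! = -2/3.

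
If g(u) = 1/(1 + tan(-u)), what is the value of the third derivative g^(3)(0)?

8

Plug the Maclaurin series of the inner function into that of the outer and collect terms.
The coefficient of u^3 in the expansion is 4/3, so g′′′(0) = 3! * (4/3) = 8.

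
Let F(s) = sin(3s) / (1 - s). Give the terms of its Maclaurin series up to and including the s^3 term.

Expand each factor separately, then convolve coefficients.
F(0) = 0
F′(0) = 3
F′′(0) = 6
F′′′(0) = -9

-3*s^3/2 + 3*s^2 + 3*s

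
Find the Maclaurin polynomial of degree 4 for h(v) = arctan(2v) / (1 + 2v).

-32*v^4/3 + 16*v^3/3 - 4*v^2 + 2*v

Multiply the two series term by term and collect like powers.
[v^0] = 0;  [v^1] = 2;  [v^2] = -4;  [v^3] = 16/3;  [v^4] = -32/3.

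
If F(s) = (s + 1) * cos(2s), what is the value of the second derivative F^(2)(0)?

Shift and add copies of the series according to the polynomial's terms.
From the series, [s^2] F = -2; multiply by 2! = 2 to get -4.

-4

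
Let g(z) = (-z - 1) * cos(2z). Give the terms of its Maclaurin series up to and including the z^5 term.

-2*z^5/3 - 2*z^4/3 + 2*z^3 + 2*z^2 - z - 1

Distribute the polynomial across the series and collect like powers.
g(0) = -1
g′(0) = -1
g′′(0) = 4
g′′′(0) = 12
g^(4)(0) = -16
g^(5)(0) = -80
The Taylor polynomial is Σ g^(k)(0)/k! · z^k.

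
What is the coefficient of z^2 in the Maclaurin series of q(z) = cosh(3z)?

9/2

q(0) = 1
q′(0) = 0
q′′(0) = 9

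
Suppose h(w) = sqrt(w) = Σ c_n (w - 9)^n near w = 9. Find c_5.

h(9) = 3
h′(9) = 1/6
h′′(9) = -1/108
h′′′(9) = 1/648
h^(4)(9) = -5/11664
h^(5)(9) = 35/209952
So c_5 = h^(5)(9)/5! = 7/5038848.

7/5038848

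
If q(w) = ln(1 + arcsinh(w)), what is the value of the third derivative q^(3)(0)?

Plug the Maclaurin series of the inner function into that of the outer and collect terms.
From the series, [w^3] q = 1/6; multiply by 3! = 6 to get 1.

1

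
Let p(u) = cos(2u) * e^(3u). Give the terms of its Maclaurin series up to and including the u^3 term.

-3*u^3/2 + 5*u^2/2 + 3*u + 1

Take the Cauchy product of the two expansions.
p(0) = 1
p′(0) = 3
p′′(0) = 5
p′′′(0) = -9
Then c_k = p^(k)(0)/k! gives each Taylor coefficient.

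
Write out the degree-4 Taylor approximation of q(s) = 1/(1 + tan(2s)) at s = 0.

80*s^4/3 - 32*s^3/3 + 4*s^2 - 2*s + 1

Let u equal the inner series; expand the outer function in u and truncate.
[s^0] = 1;  [s^1] = -2;  [s^2] = 4;  [s^3] = -32/3;  [s^4] = 80/3.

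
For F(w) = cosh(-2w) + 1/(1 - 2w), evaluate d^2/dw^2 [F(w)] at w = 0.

Combine the two series term by term.
From the series, [w^2] F = 6; multiply by 2! = 2 to get 12.

12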